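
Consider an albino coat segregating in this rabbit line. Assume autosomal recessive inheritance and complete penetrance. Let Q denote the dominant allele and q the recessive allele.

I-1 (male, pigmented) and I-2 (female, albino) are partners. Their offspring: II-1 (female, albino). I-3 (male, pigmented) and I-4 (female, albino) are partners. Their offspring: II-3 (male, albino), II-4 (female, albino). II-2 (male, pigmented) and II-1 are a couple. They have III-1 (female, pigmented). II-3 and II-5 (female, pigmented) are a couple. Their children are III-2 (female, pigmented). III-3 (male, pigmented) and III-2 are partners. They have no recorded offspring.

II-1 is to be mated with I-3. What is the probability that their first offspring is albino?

II-1 is albino, so II-1 is qq.
I-3 is pigmented so carries Q and passed q to II-3 (qq), so I-3 is Qq.
The cross gives 1/2 Qq : 1/2 qq, so P(offspring is albino) = 1/2.

1/2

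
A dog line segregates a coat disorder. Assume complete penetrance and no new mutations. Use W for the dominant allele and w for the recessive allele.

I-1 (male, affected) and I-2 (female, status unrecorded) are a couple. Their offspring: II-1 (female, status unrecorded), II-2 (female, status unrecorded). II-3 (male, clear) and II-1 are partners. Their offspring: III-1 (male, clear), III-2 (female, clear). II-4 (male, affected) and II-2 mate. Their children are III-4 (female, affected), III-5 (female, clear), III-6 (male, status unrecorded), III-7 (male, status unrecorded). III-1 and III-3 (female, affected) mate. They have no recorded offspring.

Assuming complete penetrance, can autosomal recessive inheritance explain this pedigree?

A consistent assignment under autosomal recessive exists: I-1 ww, I-2 WW, II-1 Ww, II-2 Ww, II-3 WW, II-4 ww, III-1 WW, III-2 WW, III-3 ww, III-4 ww, III-5 Ww, III-6 Ww, III-7 Ww.
In this assignment every recorded phenotype matches its genotype and every non-founder's genotype is obtainable from its parents' genotypes, so the pedigree is consistent.

Yes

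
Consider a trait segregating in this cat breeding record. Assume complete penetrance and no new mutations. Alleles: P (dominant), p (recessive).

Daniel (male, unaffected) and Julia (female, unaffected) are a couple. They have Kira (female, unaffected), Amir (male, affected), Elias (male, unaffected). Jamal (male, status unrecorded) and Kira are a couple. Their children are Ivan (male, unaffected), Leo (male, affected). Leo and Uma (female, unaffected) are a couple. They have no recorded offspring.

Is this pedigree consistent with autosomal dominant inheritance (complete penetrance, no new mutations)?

Under autosomal dominant, Amir (affected, male) cannot arise from Daniel (unaffected) × Julia (unaffected).

No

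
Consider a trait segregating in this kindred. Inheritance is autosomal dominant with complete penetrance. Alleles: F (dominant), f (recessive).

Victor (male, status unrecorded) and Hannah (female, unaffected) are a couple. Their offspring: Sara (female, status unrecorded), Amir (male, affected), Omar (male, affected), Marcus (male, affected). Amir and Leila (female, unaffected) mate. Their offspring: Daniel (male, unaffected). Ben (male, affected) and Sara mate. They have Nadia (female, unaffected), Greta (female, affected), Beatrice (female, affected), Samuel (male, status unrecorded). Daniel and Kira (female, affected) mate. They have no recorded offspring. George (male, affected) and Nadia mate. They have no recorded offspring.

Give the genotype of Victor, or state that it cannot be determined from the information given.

cannot be determined

Victor's phenotype is unrecorded, and no parent or child forces a single allele at both positions; consistent genotype assignments exist with Victor as FF or Ff.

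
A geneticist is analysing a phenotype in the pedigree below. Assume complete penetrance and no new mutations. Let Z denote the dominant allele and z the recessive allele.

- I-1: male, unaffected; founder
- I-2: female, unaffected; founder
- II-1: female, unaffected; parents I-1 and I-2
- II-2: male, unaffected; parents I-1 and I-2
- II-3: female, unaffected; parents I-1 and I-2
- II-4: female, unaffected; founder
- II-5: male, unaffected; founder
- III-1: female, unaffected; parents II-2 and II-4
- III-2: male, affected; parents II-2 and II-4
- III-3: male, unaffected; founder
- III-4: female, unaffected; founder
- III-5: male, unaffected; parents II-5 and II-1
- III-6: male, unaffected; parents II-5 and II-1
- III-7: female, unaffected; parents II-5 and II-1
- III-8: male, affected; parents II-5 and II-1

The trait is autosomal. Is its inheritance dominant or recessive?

recessive

II-2 and II-4 are both unaffected yet have an affected child III-2. Under dominance, an affected child requires at least one affected parent, so the trait cannot be dominant.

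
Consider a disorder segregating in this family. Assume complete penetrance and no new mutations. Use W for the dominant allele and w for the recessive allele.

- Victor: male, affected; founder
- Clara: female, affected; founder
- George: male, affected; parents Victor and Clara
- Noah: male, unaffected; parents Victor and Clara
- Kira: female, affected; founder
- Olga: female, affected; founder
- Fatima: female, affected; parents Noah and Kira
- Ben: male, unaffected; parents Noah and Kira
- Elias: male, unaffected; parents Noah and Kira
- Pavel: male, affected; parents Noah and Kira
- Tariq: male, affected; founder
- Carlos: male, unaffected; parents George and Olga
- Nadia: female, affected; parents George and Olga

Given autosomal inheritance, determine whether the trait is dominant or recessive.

Victor and Clara are both affected yet have an unaffected child Noah. Under a recessive model two affected parents are homozygous and every child would be affected, so the trait cannot be recessive.

dominant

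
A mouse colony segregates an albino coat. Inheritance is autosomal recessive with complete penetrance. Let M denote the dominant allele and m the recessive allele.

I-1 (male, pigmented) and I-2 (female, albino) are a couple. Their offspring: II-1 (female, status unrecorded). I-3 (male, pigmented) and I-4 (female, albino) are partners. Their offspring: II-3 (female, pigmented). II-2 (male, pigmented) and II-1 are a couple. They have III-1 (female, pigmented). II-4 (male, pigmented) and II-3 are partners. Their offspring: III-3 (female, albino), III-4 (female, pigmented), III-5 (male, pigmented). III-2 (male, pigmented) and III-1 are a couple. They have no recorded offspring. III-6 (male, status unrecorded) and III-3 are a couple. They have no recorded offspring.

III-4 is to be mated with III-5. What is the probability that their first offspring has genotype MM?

4/9

II-4 is pigmented so carries M and passed m to III-3 (mm), so II-4 is Mm.
II-3 is pigmented so carries M and received m from I-4 (mm), so II-3 is Mm.
III-4 is a pigmented offspring of II-4 (Mm) × II-3 (Mm), whose cross gives 1/4 MM : 1/2 Mm : 1/4 mm; conditioning on being pigmented, III-4 is MM with probability 1/3, Mm with probability 2/3.
III-5 is a pigmented offspring of II-4 (Mm) × II-3 (Mm), whose cross gives 1/4 MM : 1/2 Mm : 1/4 mm; conditioning on being pigmented, III-5 is MM with probability 1/3, Mm with probability 2/3.
Summing over parental genotype combinations, P(offspring has genotype MM) = 1/9·1 + 2/9·1/2 + 2/9·1/2 + 4/9·1/4 = 4/9.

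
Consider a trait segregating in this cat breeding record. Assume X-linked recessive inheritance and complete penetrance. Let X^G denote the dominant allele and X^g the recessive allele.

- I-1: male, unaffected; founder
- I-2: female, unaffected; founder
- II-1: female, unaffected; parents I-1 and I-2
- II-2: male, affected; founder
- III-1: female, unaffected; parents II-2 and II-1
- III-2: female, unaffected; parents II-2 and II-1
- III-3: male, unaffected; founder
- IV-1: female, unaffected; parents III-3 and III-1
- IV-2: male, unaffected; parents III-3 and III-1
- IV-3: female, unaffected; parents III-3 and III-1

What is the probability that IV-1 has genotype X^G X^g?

III-3 is unaffected, so III-3 is X^G Y.
III-1 is unaffected so carries G and received g from II-2 (X^g Y), so III-1 is X^G X^g.
Their cross gives offspring ratios 1/2 X^G X^G : 1/2 X^G X^g. Conditioning on IV-1 being unaffected, P(X^G X^g) = 1/2 / 1 = 1/2.

1/2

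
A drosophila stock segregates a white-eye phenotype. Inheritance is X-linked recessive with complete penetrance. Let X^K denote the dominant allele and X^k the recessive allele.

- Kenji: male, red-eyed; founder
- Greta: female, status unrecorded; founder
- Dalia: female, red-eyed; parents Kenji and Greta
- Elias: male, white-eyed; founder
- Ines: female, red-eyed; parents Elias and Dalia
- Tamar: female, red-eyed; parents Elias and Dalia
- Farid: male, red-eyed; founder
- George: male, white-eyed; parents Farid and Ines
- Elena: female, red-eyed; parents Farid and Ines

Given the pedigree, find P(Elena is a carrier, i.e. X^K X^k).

1/2

Farid is red-eyed, so Farid is X^K Y.
Ines is red-eyed so carries K and received k from Elias (X^k Y), so Ines is X^K X^k.
Their cross gives offspring ratios 1/2 X^K X^K : 1/2 X^K X^k. Conditioning on Elena being red-eyed, P(X^K X^k) = 1/2 / 1 = 1/2.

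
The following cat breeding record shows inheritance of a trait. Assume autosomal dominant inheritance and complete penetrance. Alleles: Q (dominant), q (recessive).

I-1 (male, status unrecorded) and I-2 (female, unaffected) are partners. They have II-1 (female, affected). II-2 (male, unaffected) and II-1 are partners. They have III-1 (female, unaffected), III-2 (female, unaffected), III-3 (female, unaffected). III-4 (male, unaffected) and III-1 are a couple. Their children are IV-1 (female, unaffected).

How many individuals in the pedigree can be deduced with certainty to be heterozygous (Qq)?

1

Obligate heterozygotes: II-1 is affected so carries Q and received q from I-2 (qq), so II-1 is Qq.
Every other individual is either homozygous by phenotype or has at least one consistent homozygous assignment, so the count is 1.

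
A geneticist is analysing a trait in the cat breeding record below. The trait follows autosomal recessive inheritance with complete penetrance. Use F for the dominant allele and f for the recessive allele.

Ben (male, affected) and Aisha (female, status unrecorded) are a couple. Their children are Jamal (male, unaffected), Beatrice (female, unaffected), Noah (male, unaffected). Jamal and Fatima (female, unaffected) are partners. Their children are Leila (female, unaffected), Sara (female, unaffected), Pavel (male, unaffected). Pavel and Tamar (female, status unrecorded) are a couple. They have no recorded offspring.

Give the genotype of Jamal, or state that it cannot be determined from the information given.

From phenotype alone, Jamal is FF or Ff.
Jamal is unaffected so carries F and received f from Ben (ff), so Jamal is Ff.

Ff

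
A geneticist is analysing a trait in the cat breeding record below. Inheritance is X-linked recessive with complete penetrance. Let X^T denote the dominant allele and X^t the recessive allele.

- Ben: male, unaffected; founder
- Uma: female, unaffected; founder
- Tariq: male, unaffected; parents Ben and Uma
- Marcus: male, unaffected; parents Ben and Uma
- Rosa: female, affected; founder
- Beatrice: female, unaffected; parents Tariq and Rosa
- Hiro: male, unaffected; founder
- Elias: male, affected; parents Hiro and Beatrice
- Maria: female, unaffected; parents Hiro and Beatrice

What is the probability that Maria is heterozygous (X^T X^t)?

Hiro is unaffected, so Hiro is X^T Y.
Beatrice is unaffected so carries T and received t from Rosa (X^t X^t), so Beatrice is X^T X^t.
Their cross gives offspring ratios 1/2 X^T X^T : 1/2 X^T X^t. Conditioning on Maria being unaffected, P(X^T X^t) = 1/2 / 1 = 1/2.

1/2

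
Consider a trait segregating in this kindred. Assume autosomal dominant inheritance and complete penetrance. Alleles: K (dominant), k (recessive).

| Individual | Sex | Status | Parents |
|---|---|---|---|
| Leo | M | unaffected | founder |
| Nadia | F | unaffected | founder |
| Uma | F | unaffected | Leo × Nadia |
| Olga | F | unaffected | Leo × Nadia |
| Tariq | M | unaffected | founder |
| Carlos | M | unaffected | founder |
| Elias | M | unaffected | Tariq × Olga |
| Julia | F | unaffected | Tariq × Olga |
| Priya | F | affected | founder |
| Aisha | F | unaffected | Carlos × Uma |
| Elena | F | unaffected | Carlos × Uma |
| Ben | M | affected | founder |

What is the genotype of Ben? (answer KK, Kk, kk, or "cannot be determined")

Ben's phenotype allows KK or Kk, and no parent or child forces a single allele at both positions; consistent genotype assignments exist with Ben as KK or Kk.

cannot be determined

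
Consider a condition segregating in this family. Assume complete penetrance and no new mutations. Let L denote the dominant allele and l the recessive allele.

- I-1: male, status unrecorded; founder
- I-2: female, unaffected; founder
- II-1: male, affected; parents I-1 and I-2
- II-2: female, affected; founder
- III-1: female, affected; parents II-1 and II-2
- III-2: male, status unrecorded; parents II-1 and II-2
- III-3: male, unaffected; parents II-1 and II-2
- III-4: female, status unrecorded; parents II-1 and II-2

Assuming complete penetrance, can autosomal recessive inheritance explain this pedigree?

No

Under autosomal recessive, III-3 (unaffected, male) cannot arise from II-1 (affected) × II-2 (affected).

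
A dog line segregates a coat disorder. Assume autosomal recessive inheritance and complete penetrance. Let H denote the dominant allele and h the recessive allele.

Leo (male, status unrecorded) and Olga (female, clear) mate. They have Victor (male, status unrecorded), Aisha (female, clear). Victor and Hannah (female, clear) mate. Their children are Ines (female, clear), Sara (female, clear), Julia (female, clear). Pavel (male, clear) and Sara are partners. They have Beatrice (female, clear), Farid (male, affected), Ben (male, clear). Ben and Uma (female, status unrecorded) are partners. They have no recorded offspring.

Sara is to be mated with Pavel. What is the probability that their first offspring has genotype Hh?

1/2

Sara is clear so carries H and passed h to Farid (hh), so Sara is Hh.
Pavel is clear so carries H and passed h to Farid (hh), so Pavel is Hh.
The cross gives 1/4 HH : 1/2 Hh : 1/4 hh, so P(offspring has genotype Hh) = 1/2.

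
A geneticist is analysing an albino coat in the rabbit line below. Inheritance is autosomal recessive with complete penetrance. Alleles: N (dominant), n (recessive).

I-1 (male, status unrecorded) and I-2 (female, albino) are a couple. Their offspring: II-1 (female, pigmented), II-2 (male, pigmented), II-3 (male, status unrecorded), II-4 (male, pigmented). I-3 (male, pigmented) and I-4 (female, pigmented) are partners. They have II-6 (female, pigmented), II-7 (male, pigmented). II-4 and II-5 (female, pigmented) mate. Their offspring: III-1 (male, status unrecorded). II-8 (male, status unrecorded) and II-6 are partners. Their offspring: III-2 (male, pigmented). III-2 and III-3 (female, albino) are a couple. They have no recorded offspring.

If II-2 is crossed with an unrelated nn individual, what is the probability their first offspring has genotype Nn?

1/2

II-2 is pigmented so carries N and received n from I-2 (nn), so II-2 is Nn.
The cross gives 1/2 Nn : 1/2 nn, so P(offspring has genotype Nn) = 1/2.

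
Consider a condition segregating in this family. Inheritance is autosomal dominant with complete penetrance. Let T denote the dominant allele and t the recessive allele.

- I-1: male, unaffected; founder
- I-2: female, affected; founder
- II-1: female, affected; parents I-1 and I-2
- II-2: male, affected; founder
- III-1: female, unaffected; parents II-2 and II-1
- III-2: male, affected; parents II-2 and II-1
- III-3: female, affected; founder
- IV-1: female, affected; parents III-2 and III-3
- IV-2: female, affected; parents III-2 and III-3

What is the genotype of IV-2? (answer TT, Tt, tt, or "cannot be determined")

IV-2's phenotype allows TT or Tt, and no parent or child forces a single allele at both positions; consistent genotype assignments exist with IV-2 as TT or Tt.

cannot be determined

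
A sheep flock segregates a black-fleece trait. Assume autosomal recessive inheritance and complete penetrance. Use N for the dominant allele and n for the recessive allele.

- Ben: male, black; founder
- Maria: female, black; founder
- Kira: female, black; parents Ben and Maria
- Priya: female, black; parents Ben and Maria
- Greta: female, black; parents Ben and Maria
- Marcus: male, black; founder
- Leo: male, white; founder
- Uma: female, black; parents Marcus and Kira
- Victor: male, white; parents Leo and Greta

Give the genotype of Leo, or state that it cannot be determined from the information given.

Leo's phenotype allows NN or Nn, and no parent or child forces a single allele at both positions; consistent genotype assignments exist with Leo as NN or Nn.

cannot be determined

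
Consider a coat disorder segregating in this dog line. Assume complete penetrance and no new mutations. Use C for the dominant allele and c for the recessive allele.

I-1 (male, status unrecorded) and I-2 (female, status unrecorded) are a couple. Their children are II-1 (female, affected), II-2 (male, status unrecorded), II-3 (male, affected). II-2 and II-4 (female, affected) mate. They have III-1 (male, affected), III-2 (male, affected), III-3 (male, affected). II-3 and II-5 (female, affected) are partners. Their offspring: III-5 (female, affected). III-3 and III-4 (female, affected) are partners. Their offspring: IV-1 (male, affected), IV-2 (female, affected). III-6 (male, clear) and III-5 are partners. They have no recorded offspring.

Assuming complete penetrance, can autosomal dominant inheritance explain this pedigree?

A consistent assignment under autosomal dominant exists: I-1 CC, I-2 CC, II-1 CC, II-2 CC, II-3 CC, II-4 CC, II-5 CC, III-1 CC, III-2 CC, III-3 CC, III-4 CC, III-5 CC, III-6 cc, IV-1 CC, IV-2 CC.
In this assignment every recorded phenotype matches its genotype and every non-founder's genotype is obtainable from its parents' genotypes, so the pedigree is consistent.

Yes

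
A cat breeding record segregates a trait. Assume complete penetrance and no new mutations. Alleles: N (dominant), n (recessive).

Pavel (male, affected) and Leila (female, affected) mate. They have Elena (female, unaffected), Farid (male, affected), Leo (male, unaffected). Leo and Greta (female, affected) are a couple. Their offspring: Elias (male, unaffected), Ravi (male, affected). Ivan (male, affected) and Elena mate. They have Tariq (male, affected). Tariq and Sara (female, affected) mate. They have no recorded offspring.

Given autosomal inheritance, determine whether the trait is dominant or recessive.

Pavel and Leila are both affected yet have an unaffected child Elena. Under a recessive model two affected parents are homozygous and every child would be affected, so the trait cannot be recessive.

dominant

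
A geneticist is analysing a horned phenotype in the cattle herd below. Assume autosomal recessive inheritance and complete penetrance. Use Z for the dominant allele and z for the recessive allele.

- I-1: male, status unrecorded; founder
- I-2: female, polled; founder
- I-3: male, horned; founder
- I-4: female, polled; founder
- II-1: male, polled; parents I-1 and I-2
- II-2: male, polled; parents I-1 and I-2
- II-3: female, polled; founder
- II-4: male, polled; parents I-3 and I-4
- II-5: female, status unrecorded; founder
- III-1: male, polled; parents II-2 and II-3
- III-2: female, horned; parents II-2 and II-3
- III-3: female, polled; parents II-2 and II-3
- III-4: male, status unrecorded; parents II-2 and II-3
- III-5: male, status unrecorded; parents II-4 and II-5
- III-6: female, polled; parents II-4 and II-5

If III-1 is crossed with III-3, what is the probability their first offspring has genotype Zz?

II-2 is polled so carries Z and passed z to III-2 (zz), so II-2 is Zz.
II-3 is polled so carries Z and passed z to III-2 (zz), so II-3 is Zz.
III-1 is a polled offspring of II-2 (Zz) × II-3 (Zz), whose cross gives 1/4 ZZ : 1/2 Zz : 1/4 zz; conditioning on being polled, III-1 is ZZ with probability 1/3, Zz with probability 2/3.
III-3 is a polled offspring of II-2 (Zz) × II-3 (Zz), whose cross gives 1/4 ZZ : 1/2 Zz : 1/4 zz; conditioning on being polled, III-3 is ZZ with probability 1/3, Zz with probability 2/3.
Summing over parental genotype combinations, P(offspring has genotype Zz) = 2/9·1/2 + 2/9·1/2 + 4/9·1/2 = 4/9.

4/9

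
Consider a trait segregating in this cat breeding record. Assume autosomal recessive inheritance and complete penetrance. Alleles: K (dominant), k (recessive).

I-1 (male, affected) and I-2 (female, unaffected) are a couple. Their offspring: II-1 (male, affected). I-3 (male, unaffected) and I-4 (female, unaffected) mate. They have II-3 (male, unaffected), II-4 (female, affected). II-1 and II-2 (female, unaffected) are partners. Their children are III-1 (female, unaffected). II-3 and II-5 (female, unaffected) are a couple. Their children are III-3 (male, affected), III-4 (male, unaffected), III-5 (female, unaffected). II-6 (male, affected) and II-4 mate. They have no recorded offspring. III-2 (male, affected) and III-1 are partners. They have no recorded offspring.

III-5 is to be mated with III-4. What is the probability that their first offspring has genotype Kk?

II-3 is unaffected so carries K and passed k to III-3 (kk), so II-3 is Kk.
II-5 is unaffected so carries K and passed k to III-3 (kk), so II-5 is Kk.
III-5 is an unaffected offspring of II-3 (Kk) × II-5 (Kk), whose cross gives 1/4 KK : 1/2 Kk : 1/4 kk; conditioning on being unaffected, III-5 is KK with probability 1/3, Kk with probability 2/3.
III-4 is an unaffected offspring of II-3 (Kk) × II-5 (Kk), whose cross gives 1/4 KK : 1/2 Kk : 1/4 kk; conditioning on being unaffected, III-4 is KK with probability 1/3, Kk with probability 2/3.
Summing over parental genotype combinations, P(offspring has genotype Kk) = 2/9·1/2 + 2/9·1/2 + 4/9·1/2 = 4/9.

4/9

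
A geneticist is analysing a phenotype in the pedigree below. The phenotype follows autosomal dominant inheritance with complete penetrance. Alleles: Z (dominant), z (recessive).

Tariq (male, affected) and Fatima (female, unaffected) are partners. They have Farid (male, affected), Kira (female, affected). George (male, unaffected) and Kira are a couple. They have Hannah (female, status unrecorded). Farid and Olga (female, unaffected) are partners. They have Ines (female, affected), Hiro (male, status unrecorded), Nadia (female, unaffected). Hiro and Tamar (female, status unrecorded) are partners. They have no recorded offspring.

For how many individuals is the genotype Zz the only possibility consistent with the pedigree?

3

Obligate heterozygotes: Farid is affected so carries Z and received z from Fatima (zz), so Farid is Zz; Kira is affected so carries Z and received z from Fatima (zz), so Kira is Zz; Ines is affected so carries Z and received z from Olga (zz), so Ines is Zz.
Every other individual is either homozygous by phenotype or has at least one consistent homozygous assignment, so the count is 3.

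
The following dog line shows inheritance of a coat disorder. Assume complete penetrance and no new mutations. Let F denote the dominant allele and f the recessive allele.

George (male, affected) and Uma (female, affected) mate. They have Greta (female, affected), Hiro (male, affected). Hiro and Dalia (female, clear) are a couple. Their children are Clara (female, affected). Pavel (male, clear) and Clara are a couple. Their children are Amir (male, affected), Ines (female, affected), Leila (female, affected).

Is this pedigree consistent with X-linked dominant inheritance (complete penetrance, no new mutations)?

Yes

A consistent assignment under X-linked dominant exists: George X^F Y, Uma X^F X^F, Greta X^F X^F, Hiro X^F Y, Dalia X^f X^f, Clara X^F X^f, Pavel X^f Y, Amir X^F Y, Ines X^F X^f, Leila X^F X^f.
In this assignment every recorded phenotype matches its genotype and every non-founder's genotype is obtainable from its parents' genotypes, so the pedigree is consistent.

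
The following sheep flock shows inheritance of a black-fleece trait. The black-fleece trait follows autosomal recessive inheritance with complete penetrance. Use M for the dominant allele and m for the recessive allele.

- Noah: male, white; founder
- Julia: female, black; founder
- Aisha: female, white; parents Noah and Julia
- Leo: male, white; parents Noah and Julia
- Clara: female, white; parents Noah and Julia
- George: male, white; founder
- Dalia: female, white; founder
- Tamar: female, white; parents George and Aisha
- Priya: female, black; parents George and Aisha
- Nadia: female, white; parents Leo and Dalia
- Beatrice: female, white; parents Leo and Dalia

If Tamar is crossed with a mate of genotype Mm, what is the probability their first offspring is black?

George is white so carries M and passed m to Priya (mm), so George is Mm.
Aisha is white so carries M and received m from Julia (mm), so Aisha is Mm.
Tamar is a white offspring of George (Mm) × Aisha (Mm), whose cross gives 1/4 MM : 1/2 Mm : 1/4 mm; conditioning on being white, Tamar is MM with probability 1/3, Mm with probability 2/3.
Summing over parental genotype combinations, P(offspring is black) = 2/3·1/4 = 1/6.

1/6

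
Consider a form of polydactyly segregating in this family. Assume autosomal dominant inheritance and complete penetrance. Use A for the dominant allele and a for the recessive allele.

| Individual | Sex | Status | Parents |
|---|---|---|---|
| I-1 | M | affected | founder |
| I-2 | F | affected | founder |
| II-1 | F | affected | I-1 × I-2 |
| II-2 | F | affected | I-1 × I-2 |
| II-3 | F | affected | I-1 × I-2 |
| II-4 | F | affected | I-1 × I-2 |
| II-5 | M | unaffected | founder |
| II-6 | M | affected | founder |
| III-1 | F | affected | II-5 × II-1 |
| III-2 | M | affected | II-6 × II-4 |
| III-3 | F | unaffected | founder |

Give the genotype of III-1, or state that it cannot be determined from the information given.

Aa

From phenotype alone, III-1 is AA or Aa.
III-1 is affected so carries A and received a from II-5 (aa), so III-1 is Aa.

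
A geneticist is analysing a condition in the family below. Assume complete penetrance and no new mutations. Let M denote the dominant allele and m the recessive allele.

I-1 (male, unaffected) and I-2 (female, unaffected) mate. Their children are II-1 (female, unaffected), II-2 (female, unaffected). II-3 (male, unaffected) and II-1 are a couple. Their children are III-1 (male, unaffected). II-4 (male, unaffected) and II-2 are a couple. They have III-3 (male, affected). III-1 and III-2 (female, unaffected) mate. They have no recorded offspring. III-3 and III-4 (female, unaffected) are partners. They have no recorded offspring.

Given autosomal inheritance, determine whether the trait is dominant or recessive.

recessive

II-4 and II-2 are both unaffected yet have an affected child III-3. Under dominance, an affected child requires at least one affected parent, so the trait cannot be dominant.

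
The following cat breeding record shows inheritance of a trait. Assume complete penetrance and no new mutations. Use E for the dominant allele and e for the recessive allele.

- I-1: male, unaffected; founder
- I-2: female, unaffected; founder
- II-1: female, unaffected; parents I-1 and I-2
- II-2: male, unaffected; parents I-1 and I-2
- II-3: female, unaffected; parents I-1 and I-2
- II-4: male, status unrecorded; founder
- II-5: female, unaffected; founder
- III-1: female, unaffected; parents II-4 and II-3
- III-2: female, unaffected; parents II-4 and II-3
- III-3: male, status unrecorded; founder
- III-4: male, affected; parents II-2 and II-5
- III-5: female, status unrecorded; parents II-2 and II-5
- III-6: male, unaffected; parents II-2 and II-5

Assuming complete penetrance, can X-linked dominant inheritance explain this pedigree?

No

Under X-linked dominant, III-4 (affected, male) cannot arise from II-2 (unaffected) × II-5 (unaffected).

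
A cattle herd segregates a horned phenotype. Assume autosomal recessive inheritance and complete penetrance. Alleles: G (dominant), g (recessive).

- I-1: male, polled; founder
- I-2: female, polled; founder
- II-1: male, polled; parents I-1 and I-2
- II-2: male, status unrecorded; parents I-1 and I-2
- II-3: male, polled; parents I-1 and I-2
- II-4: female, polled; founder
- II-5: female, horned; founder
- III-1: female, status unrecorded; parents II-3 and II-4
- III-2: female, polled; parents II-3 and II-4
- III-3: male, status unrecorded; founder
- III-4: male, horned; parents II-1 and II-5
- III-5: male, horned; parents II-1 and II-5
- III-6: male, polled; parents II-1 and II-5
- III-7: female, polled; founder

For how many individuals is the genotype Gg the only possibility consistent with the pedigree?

2

Obligate heterozygotes: II-1 is polled so carries G and passed g to III-4 (gg), so II-1 is Gg; III-6 is polled so carries G and received g from II-5 (gg), so III-6 is Gg.
Every other individual is either homozygous by phenotype or has at least one consistent homozygous assignment, so the count is 2.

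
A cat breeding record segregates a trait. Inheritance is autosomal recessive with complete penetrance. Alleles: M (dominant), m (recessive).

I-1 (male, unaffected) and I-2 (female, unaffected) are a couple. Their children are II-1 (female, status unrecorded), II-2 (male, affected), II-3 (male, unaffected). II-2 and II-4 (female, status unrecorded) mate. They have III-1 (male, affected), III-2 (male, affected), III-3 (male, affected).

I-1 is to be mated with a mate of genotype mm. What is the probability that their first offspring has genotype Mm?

1/2

I-1 is unaffected so carries M and passed m to II-2 (mm), so I-1 is Mm.
The cross gives 1/2 Mm : 1/2 mm, so P(offspring has genotype Mm) = 1/2.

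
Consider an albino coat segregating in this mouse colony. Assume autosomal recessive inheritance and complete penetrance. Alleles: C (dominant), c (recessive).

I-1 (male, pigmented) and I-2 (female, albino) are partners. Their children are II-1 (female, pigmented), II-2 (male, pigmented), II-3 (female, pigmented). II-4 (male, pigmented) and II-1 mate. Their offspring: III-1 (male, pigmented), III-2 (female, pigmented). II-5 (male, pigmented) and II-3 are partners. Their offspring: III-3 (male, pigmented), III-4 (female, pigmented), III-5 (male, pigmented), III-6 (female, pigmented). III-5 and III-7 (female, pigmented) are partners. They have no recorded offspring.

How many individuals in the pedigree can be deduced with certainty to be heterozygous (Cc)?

Obligate heterozygotes: II-1 is pigmented so carries C and received c from I-2 (cc), so II-1 is Cc; II-2 is pigmented so carries C and received c from I-2 (cc), so II-2 is Cc; II-3 is pigmented so carries C and received c from I-2 (cc), so II-3 is Cc.
Every other individual is either homozygous by phenotype or has at least one consistent homozygous assignment, so the count is 3.

3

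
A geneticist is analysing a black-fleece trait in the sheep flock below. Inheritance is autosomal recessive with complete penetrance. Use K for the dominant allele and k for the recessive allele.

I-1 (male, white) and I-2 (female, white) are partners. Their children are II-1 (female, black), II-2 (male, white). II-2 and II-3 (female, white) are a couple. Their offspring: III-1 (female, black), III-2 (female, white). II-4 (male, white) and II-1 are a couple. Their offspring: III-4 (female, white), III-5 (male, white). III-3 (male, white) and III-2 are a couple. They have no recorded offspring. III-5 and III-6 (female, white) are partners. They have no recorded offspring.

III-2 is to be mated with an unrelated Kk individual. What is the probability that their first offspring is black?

1/6

II-2 is white so carries K and passed k to III-1 (kk), so II-2 is Kk.
II-3 is white so carries K and passed k to III-1 (kk), so II-3 is Kk.
III-2 is a white offspring of II-2 (Kk) × II-3 (Kk), whose cross gives 1/4 KK : 1/2 Kk : 1/4 kk; conditioning on being white, III-2 is KK with probability 1/3, Kk with probability 2/3.
Summing over parental genotype combinations, P(offspring is black) = 2/3·1/4 = 1/6.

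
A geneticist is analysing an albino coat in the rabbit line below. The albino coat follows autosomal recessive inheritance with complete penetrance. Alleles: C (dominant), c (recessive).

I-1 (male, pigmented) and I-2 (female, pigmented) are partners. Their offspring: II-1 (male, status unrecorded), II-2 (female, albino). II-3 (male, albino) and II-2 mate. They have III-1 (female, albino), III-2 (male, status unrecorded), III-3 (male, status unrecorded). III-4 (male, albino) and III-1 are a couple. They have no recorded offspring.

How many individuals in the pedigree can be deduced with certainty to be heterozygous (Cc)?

2

Obligate heterozygotes: I-1 is pigmented so carries C and passed c to II-2 (cc), so I-1 is Cc; I-2 is pigmented so carries C and passed c to II-2 (cc), so I-2 is Cc.
Every other individual is either homozygous by phenotype or has at least one consistent homozygous assignment, so the count is 2.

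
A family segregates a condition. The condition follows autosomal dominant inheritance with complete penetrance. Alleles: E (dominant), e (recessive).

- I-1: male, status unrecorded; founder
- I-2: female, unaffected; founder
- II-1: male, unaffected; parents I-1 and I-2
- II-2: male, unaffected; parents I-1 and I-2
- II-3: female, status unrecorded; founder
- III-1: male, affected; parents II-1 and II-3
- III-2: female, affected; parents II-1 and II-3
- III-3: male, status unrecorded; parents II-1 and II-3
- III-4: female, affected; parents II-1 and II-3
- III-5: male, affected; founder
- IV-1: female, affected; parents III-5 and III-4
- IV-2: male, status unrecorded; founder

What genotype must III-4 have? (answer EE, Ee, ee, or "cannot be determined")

Ee

From phenotype alone, III-4 is EE or Ee.
III-4 is affected so carries E and received e from II-1 (ee), so III-4 is Ee.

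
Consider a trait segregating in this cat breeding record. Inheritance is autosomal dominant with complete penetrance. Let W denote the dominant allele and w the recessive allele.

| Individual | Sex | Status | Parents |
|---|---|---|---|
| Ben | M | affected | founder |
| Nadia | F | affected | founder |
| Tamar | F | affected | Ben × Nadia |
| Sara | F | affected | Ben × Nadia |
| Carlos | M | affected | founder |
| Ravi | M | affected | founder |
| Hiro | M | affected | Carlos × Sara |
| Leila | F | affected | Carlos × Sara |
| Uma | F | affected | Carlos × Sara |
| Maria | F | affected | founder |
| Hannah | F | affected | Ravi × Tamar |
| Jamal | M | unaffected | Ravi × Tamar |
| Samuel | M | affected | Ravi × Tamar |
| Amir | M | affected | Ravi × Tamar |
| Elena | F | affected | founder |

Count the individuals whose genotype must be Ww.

Obligate heterozygotes: Tamar is affected so carries W and passed w to Jamal (ww), so Tamar is Ww; Ravi is affected so carries W and passed w to Jamal (ww), so Ravi is Ww.
Every other individual is either homozygous by phenotype or has at least one consistent homozygous assignment, so the count is 2.

2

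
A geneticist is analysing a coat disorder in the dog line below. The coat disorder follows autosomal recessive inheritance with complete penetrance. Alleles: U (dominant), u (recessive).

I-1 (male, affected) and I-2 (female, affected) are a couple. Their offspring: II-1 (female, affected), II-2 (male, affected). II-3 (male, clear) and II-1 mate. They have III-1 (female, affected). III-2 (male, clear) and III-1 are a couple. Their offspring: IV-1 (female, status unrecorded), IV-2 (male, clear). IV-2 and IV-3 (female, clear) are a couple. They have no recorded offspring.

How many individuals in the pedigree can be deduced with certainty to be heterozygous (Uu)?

Obligate heterozygotes: II-3 is clear so carries U and passed u to III-1 (uu), so II-3 is Uu; IV-2 is clear so carries U and received u from III-1 (uu), so IV-2 is Uu.
Every other individual is either homozygous by phenotype or has at least one consistent homozygous assignment, so the count is 2.

2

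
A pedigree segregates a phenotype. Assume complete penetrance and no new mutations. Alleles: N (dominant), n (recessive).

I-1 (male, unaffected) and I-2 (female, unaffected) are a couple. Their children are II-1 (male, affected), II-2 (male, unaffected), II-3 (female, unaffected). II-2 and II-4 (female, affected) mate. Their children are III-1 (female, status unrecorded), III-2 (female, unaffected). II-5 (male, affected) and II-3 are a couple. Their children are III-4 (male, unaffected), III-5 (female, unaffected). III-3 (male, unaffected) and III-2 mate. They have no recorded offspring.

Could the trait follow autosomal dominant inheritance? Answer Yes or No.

Under autosomal dominant, II-1 (affected, male) cannot arise from I-1 (unaffected) × I-2 (unaffected).

No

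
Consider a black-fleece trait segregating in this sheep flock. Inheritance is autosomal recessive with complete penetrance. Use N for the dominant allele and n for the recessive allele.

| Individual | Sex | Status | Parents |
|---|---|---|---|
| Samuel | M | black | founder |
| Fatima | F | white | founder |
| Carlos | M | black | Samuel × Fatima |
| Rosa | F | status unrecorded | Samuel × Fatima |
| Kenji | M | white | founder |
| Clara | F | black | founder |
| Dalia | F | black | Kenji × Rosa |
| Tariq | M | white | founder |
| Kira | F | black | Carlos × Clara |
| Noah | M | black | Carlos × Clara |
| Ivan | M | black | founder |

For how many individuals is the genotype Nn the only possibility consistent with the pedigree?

2

Obligate heterozygotes: Fatima is white so carries N and passed n to Carlos (nn), so Fatima is Nn; Kenji is white so carries N and passed n to Dalia (nn), so Kenji is Nn.
Every other individual is either homozygous by phenotype or has at least one consistent homozygous assignment, so the count is 2.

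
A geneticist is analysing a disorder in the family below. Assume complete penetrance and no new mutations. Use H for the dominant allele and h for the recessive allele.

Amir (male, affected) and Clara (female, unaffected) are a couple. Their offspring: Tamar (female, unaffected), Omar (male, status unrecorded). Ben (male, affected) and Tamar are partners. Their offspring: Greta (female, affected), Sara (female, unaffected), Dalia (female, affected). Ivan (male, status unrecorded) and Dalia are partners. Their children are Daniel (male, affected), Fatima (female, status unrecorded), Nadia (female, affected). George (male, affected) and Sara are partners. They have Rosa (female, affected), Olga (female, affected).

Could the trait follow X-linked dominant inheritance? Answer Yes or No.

Under X-linked dominant, Tamar (unaffected, female) cannot arise from Amir (affected) × Clara (unaffected).

No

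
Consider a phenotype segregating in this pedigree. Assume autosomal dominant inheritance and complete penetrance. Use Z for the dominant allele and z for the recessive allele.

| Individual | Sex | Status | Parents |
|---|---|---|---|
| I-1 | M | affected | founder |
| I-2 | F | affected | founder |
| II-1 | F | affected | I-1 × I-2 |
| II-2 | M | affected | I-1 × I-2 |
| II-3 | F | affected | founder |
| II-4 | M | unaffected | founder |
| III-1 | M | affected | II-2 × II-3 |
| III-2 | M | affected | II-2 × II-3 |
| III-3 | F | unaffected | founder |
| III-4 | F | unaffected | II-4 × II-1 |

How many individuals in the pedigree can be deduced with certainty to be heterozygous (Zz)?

1

Obligate heterozygotes: II-1 is affected so carries Z and passed z to III-4 (zz), so II-1 is Zz.
Every other individual is either homozygous by phenotype or has at least one consistent homozygous assignment, so the count is 1.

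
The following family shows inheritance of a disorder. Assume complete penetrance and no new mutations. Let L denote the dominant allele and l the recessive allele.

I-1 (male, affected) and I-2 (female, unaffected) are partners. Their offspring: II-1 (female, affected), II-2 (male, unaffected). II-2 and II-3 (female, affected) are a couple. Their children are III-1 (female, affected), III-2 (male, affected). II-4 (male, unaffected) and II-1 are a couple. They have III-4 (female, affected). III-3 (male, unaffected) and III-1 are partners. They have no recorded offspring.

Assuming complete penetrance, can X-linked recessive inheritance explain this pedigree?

No

Under X-linked recessive, III-1 (affected, female) cannot arise from II-2 (unaffected) × II-3 (affected).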